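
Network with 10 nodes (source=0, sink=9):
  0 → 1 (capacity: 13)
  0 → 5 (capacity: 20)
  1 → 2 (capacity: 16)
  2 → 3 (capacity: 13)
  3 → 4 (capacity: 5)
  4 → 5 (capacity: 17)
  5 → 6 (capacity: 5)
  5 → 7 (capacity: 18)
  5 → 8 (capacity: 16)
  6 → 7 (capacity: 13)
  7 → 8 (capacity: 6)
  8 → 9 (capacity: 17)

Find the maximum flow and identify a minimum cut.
Max flow = 17, Min cut edges: (8,9)

Maximum flow: 17
Minimum cut: (8,9)
Partition: S = [0, 1, 2, 3, 4, 5, 6, 7, 8], T = [9]

Max-flow min-cut theorem verified: both equal 17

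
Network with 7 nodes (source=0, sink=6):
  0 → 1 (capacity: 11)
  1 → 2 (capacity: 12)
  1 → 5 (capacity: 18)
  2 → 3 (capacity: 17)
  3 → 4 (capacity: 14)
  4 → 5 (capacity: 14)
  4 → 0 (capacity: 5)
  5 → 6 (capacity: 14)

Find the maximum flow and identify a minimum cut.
Max flow = 11, Min cut edges: (0,1)

Maximum flow: 11
Minimum cut: (0,1)
Partition: S = [0], T = [1, 2, 3, 4, 5, 6]

Max-flow min-cut theorem verified: both equal 11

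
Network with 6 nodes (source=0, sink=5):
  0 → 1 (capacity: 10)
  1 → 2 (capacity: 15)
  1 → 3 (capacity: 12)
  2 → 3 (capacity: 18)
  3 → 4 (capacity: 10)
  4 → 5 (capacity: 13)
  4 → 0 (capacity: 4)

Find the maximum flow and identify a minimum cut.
Max flow = 10, Min cut edges: (3,4)

Maximum flow: 10
Minimum cut: (3,4)
Partition: S = [0, 1, 2, 3], T = [4, 5]

Max-flow min-cut theorem verified: both equal 10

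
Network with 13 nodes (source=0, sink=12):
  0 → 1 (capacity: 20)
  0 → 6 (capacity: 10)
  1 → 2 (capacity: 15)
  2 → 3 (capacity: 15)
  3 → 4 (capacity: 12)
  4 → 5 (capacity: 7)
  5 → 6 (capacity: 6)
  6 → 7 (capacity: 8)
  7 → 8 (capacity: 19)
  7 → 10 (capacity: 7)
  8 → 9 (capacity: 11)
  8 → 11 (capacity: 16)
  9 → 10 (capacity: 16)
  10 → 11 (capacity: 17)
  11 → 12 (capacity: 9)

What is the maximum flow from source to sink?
Maximum flow = 8

Max flow: 8

Flow assignment:
  0 → 1: 6/20
  0 → 6: 2/10
  1 → 2: 6/15
  2 → 3: 6/15
  3 → 4: 6/12
  4 → 5: 6/7
  5 → 6: 6/6
  6 → 7: 8/8
  7 → 8: 8/19
  8 → 11: 8/16
  11 → 12: 8/9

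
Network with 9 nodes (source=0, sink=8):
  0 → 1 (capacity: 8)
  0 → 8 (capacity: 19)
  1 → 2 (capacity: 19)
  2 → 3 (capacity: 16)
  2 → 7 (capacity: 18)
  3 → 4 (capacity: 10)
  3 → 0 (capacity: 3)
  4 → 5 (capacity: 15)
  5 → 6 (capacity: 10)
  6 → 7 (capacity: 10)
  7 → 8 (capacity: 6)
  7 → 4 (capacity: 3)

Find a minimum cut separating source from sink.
Min cut value = 25, edges: (0,8), (7,8)

Min cut value: 25
Partition: S = [0, 1, 2, 3, 4, 5, 6, 7], T = [8]
Cut edges: (0,8), (7,8)

By max-flow min-cut theorem, max flow = min cut = 25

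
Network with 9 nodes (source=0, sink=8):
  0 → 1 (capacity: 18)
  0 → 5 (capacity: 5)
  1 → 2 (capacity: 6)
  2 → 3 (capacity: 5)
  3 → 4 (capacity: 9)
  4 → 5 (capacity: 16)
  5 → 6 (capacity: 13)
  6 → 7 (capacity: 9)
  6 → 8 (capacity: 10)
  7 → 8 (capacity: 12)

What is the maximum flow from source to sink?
Maximum flow = 10

Max flow: 10

Flow assignment:
  0 → 1: 5/18
  0 → 5: 5/5
  1 → 2: 5/6
  2 → 3: 5/5
  3 → 4: 5/9
  4 → 5: 5/16
  5 → 6: 10/13
  6 → 8: 10/10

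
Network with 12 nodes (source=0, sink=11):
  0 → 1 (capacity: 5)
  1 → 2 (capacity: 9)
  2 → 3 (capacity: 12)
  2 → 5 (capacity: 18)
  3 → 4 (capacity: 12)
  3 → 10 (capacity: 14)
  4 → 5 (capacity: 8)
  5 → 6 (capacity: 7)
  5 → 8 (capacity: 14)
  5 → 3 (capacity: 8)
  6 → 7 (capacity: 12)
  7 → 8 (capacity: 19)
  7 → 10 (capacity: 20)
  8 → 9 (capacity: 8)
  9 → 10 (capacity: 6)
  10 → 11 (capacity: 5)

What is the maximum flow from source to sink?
Maximum flow = 5

Max flow: 5

Flow assignment:
  0 → 1: 5/5
  1 → 2: 5/9
  2 → 3: 5/12
  3 → 10: 5/14
  10 → 11: 5/5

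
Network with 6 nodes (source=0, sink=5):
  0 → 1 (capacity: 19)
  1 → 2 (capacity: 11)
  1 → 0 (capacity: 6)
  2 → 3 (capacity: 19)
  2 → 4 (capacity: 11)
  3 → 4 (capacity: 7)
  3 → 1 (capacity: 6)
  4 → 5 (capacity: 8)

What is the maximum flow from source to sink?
Maximum flow = 8

Max flow: 8

Flow assignment:
  0 → 1: 8/19
  1 → 2: 8/11
  2 → 4: 8/11
  4 → 5: 8/8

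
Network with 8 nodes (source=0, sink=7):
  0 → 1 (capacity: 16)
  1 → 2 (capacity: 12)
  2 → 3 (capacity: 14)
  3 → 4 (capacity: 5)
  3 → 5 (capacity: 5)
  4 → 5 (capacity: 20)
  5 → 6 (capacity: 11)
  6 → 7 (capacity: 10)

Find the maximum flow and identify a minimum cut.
Max flow = 10, Min cut edges: (6,7)

Maximum flow: 10
Minimum cut: (6,7)
Partition: S = [0, 1, 2, 3, 4, 5, 6], T = [7]

Max-flow min-cut theorem verified: both equal 10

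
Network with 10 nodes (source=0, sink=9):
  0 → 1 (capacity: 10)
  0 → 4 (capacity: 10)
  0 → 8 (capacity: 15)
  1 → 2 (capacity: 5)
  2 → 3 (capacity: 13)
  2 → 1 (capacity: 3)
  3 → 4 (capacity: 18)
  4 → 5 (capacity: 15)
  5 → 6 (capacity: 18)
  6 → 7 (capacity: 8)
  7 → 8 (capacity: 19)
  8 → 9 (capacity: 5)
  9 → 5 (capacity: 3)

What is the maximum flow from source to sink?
Maximum flow = 5

Max flow: 5

Flow assignment:
  0 → 1: 5/10
  1 → 2: 5/5
  2 → 3: 5/13
  3 → 4: 5/18
  4 → 5: 5/15
  5 → 6: 5/18
  6 → 7: 5/8
  7 → 8: 5/19
  8 → 9: 5/5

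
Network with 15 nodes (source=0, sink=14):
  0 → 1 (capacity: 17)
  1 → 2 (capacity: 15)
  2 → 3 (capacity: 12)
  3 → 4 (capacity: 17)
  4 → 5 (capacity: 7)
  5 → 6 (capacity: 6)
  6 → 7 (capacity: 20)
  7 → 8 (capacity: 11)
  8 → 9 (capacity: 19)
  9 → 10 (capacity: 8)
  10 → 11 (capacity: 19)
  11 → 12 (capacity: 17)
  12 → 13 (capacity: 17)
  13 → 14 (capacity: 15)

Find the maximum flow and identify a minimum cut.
Max flow = 6, Min cut edges: (5,6)

Maximum flow: 6
Minimum cut: (5,6)
Partition: S = [0, 1, 2, 3, 4, 5], T = [6, 7, 8, 9, 10, 11, 12, 13, 14]

Max-flow min-cut theorem verified: both equal 6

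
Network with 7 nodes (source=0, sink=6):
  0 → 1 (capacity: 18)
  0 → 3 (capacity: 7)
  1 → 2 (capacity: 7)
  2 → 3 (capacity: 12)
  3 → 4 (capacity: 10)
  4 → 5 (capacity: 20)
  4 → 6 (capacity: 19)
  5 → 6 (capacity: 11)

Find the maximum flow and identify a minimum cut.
Max flow = 10, Min cut edges: (3,4)

Maximum flow: 10
Minimum cut: (3,4)
Partition: S = [0, 1, 2, 3], T = [4, 5, 6]

Max-flow min-cut theorem verified: both equal 10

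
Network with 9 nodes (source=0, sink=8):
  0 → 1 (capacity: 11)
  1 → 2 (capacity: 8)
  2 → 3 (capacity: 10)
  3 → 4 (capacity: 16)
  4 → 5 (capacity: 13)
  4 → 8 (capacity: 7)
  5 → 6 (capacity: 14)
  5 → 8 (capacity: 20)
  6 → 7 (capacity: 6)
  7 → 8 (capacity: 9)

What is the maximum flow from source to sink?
Maximum flow = 8

Max flow: 8

Flow assignment:
  0 → 1: 8/11
  1 → 2: 8/8
  2 → 3: 8/10
  3 → 4: 8/16
  4 → 5: 1/13
  4 → 8: 7/7
  5 → 8: 1/20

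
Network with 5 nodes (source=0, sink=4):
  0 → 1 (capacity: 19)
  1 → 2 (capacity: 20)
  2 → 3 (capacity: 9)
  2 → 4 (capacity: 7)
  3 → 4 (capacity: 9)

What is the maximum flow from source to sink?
Maximum flow = 16

Max flow: 16

Flow assignment:
  0 → 1: 16/19
  1 → 2: 16/20
  2 → 3: 9/9
  2 → 4: 7/7
  3 → 4: 9/9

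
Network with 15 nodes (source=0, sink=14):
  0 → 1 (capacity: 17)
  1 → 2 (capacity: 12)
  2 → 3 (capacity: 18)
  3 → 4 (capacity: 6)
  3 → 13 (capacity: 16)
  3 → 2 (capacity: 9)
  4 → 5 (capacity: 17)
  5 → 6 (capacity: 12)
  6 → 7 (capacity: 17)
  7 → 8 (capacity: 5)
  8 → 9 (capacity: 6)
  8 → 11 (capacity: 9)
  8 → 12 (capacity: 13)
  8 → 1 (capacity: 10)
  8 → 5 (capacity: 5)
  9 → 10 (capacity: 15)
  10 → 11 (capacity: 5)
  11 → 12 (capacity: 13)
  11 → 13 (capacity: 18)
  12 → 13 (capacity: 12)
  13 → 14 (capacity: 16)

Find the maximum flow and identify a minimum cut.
Max flow = 12, Min cut edges: (1,2)

Maximum flow: 12
Minimum cut: (1,2)
Partition: S = [0, 1], T = [2, 3, 4, 5, 6, 7, 8, 9, 10, 11, 12, 13, 14]

Max-flow min-cut theorem verified: both equal 12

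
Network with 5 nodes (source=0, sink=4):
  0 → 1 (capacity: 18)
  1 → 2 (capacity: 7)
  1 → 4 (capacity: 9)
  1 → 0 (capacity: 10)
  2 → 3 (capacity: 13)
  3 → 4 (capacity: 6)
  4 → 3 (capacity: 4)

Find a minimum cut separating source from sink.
Min cut value = 15, edges: (1,4), (3,4)

Min cut value: 15
Partition: S = [0, 1, 2, 3], T = [4]
Cut edges: (1,4), (3,4)

By max-flow min-cut theorem, max flow = min cut = 15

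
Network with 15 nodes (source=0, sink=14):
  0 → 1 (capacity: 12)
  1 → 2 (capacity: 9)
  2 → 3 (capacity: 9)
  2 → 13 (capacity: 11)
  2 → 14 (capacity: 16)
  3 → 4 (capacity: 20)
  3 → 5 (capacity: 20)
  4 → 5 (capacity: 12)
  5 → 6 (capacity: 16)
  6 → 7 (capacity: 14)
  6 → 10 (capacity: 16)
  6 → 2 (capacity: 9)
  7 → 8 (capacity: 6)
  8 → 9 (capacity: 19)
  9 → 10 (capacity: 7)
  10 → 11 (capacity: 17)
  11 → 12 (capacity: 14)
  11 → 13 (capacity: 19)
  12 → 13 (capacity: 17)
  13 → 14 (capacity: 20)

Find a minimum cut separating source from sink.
Min cut value = 9, edges: (1,2)

Min cut value: 9
Partition: S = [0, 1], T = [2, 3, 4, 5, 6, 7, 8, 9, 10, 11, 12, 13, 14]
Cut edges: (1,2)

By max-flow min-cut theorem, max flow = min cut = 9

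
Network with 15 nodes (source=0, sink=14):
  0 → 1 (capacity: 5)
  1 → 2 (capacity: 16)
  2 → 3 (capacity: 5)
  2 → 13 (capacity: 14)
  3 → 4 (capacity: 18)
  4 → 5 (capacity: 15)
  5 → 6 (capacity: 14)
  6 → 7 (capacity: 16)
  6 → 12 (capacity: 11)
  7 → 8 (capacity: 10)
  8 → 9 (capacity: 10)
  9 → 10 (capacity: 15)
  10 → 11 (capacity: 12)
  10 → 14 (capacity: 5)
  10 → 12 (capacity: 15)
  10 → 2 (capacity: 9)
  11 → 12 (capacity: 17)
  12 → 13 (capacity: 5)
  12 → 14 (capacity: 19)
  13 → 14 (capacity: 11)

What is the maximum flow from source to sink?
Maximum flow = 5

Max flow: 5

Flow assignment:
  0 → 1: 5/5
  1 → 2: 5/16
  2 → 13: 5/14
  13 → 14: 5/11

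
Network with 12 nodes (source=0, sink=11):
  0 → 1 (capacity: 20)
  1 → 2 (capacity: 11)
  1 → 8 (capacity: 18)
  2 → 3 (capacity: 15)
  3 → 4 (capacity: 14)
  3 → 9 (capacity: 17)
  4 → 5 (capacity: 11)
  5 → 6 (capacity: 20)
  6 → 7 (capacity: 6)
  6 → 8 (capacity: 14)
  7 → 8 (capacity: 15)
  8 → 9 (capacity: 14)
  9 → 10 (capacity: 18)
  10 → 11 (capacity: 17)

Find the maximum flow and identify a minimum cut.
Max flow = 17, Min cut edges: (10,11)

Maximum flow: 17
Minimum cut: (10,11)
Partition: S = [0, 1, 2, 3, 4, 5, 6, 7, 8, 9, 10], T = [11]

Max-flow min-cut theorem verified: both equal 17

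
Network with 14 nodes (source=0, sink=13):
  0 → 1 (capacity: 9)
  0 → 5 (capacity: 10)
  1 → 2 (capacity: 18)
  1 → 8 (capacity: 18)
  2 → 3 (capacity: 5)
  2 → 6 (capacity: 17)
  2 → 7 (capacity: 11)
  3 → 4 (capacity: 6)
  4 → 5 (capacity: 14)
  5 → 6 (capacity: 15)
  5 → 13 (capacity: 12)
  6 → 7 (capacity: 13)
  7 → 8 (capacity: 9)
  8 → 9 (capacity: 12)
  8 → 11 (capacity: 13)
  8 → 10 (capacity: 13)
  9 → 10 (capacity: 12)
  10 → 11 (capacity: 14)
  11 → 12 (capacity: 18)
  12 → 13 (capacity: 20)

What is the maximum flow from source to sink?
Maximum flow = 19

Max flow: 19

Flow assignment:
  0 → 1: 9/9
  0 → 5: 10/10
  1 → 8: 9/18
  5 → 13: 10/12
  8 → 11: 9/13
  11 → 12: 9/18
  12 → 13: 9/20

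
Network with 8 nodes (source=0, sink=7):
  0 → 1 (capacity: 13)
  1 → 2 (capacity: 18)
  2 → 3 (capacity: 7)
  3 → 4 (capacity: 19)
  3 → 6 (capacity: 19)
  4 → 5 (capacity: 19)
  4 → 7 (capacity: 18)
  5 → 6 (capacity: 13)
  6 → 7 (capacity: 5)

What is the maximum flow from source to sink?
Maximum flow = 7

Max flow: 7

Flow assignment:
  0 → 1: 7/13
  1 → 2: 7/18
  2 → 3: 7/7
  3 → 4: 7/19
  4 → 7: 7/18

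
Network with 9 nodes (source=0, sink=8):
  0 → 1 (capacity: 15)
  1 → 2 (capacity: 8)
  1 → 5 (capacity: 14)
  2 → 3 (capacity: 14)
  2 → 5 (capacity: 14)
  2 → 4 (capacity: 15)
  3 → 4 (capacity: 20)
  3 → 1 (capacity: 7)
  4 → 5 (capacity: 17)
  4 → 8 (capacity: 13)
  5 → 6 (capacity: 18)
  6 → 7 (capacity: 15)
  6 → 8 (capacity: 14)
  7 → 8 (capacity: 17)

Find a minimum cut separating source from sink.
Min cut value = 15, edges: (0,1)

Min cut value: 15
Partition: S = [0], T = [1, 2, 3, 4, 5, 6, 7, 8]
Cut edges: (0,1)

By max-flow min-cut theorem, max flow = min cut = 15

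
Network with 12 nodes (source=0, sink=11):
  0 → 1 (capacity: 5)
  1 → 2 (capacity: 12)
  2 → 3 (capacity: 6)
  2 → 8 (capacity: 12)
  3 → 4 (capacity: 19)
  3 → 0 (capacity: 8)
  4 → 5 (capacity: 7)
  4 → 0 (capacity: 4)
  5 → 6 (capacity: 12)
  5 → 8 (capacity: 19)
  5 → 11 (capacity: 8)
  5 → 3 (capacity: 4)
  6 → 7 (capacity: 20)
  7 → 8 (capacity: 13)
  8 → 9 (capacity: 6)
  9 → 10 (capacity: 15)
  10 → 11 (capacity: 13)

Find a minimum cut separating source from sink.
Min cut value = 5, edges: (0,1)

Min cut value: 5
Partition: S = [0], T = [1, 2, 3, 4, 5, 6, 7, 8, 9, 10, 11]
Cut edges: (0,1)

By max-flow min-cut theorem, max flow = min cut = 5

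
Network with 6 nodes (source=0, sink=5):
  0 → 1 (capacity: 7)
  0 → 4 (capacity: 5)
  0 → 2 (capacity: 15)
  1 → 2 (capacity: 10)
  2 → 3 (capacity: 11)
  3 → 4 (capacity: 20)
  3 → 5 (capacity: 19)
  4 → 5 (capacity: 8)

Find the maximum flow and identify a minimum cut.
Max flow = 16, Min cut edges: (0,4), (2,3)

Maximum flow: 16
Minimum cut: (0,4), (2,3)
Partition: S = [0, 1, 2], T = [3, 4, 5]

Max-flow min-cut theorem verified: both equal 16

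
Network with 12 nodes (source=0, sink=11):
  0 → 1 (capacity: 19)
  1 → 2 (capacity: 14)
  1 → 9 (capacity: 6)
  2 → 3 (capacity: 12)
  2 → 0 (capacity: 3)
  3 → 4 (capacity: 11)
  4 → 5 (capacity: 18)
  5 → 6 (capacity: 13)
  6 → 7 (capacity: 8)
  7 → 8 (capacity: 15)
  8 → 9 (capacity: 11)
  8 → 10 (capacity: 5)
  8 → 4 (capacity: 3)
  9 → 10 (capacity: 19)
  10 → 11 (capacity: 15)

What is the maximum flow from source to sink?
Maximum flow = 14

Max flow: 14

Flow assignment:
  0 → 1: 17/19
  1 → 2: 11/14
  1 → 9: 6/6
  2 → 3: 8/12
  2 → 0: 3/3
  3 → 4: 8/11
  4 → 5: 8/18
  5 → 6: 8/13
  6 → 7: 8/8
  7 → 8: 8/15
  8 → 9: 3/11
  8 → 10: 5/5
  9 → 10: 9/19
  10 → 11: 14/15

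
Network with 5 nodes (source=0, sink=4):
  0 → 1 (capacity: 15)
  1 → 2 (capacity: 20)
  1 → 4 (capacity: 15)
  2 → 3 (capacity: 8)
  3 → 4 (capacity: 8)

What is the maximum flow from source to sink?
Maximum flow = 15

Max flow: 15

Flow assignment:
  0 → 1: 15/15
  1 → 4: 15/15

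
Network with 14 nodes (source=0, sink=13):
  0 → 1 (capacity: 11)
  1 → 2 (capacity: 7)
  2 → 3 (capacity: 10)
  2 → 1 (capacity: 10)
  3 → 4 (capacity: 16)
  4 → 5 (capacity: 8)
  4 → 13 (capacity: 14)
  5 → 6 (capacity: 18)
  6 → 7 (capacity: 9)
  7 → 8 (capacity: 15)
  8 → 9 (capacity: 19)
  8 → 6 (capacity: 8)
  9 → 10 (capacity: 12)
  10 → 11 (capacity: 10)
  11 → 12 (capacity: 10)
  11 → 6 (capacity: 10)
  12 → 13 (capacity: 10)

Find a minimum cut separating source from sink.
Min cut value = 7, edges: (1,2)

Min cut value: 7
Partition: S = [0, 1], T = [2, 3, 4, 5, 6, 7, 8, 9, 10, 11, 12, 13]
Cut edges: (1,2)

By max-flow min-cut theorem, max flow = min cut = 7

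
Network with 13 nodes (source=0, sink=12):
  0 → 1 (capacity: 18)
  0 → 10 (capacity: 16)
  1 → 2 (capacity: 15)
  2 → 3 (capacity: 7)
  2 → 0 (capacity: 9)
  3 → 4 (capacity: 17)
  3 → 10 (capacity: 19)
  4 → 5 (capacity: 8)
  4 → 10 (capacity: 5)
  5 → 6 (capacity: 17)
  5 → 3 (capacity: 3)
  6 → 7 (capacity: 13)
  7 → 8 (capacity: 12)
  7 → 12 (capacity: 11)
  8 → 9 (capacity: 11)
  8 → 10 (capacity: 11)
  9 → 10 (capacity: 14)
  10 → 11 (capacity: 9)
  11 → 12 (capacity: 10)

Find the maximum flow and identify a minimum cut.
Max flow = 16, Min cut edges: (2,3), (10,11)

Maximum flow: 16
Minimum cut: (2,3), (10,11)
Partition: S = [0, 1, 2, 8, 9, 10], T = [3, 4, 5, 6, 7, 11, 12]

Max-flow min-cut theorem verified: both equal 16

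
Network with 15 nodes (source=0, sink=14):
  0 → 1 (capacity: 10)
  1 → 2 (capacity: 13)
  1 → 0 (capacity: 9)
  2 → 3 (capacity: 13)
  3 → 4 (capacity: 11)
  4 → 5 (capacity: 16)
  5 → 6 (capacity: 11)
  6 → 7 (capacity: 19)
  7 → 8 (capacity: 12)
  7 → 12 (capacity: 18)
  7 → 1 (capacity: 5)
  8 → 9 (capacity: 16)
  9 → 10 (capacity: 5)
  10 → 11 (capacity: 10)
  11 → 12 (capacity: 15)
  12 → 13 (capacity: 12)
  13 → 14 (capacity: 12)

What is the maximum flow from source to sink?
Maximum flow = 10

Max flow: 10

Flow assignment:
  0 → 1: 10/10
  1 → 2: 10/13
  2 → 3: 10/13
  3 → 4: 10/11
  4 → 5: 10/16
  5 → 6: 10/11
  6 → 7: 10/19
  7 → 12: 10/18
  12 → 13: 10/12
  13 → 14: 10/12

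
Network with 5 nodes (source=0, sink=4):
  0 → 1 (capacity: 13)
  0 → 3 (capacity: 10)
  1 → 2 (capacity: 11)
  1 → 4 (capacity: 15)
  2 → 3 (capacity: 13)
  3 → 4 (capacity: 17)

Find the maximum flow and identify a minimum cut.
Max flow = 23, Min cut edges: (0,1), (0,3)

Maximum flow: 23
Minimum cut: (0,1), (0,3)
Partition: S = [0], T = [1, 2, 3, 4]

Max-flow min-cut theorem verified: both equal 23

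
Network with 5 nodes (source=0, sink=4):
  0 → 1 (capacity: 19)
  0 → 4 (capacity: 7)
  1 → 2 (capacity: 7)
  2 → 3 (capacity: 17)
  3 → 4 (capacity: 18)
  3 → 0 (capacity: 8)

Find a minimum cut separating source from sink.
Min cut value = 14, edges: (0,4), (1,2)

Min cut value: 14
Partition: S = [0, 1], T = [2, 3, 4]
Cut edges: (0,4), (1,2)

By max-flow min-cut theorem, max flow = min cut = 14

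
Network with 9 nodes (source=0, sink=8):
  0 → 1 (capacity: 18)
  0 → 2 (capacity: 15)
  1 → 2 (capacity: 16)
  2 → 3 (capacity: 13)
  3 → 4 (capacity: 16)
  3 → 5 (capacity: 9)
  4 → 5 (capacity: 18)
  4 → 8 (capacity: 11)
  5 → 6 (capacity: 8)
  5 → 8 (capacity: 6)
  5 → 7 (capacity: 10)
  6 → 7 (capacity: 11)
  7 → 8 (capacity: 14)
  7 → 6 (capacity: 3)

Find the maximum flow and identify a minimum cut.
Max flow = 13, Min cut edges: (2,3)

Maximum flow: 13
Minimum cut: (2,3)
Partition: S = [0, 1, 2], T = [3, 4, 5, 6, 7, 8]

Max-flow min-cut theorem verified: both equal 13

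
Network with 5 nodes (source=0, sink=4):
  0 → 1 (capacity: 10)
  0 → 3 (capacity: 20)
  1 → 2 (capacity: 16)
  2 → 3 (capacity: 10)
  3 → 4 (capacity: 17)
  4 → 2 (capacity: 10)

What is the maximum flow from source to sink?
Maximum flow = 17

Max flow: 17

Flow assignment:
  0 → 1: 10/10
  0 → 3: 7/20
  1 → 2: 10/16
  2 → 3: 10/10
  3 → 4: 17/17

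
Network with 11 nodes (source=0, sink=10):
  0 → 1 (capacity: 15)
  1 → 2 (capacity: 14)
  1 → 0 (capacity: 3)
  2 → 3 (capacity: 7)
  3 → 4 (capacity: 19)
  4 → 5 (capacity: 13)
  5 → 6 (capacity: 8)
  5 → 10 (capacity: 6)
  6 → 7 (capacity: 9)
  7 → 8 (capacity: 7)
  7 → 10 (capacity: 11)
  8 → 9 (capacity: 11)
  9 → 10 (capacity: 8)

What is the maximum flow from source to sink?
Maximum flow = 7

Max flow: 7

Flow assignment:
  0 → 1: 7/15
  1 → 2: 7/14
  2 → 3: 7/7
  3 → 4: 7/19
  4 → 5: 7/13
  5 → 6: 1/8
  5 → 10: 6/6
  6 → 7: 1/9
  7 → 10: 1/11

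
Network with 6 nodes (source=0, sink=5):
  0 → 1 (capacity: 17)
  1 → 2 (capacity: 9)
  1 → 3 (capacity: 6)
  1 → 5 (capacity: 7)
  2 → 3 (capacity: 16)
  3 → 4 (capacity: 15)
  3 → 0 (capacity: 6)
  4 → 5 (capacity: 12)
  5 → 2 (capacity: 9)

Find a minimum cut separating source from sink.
Min cut value = 17, edges: (0,1)

Min cut value: 17
Partition: S = [0], T = [1, 2, 3, 4, 5]
Cut edges: (0,1)

By max-flow min-cut theorem, max flow = min cut = 17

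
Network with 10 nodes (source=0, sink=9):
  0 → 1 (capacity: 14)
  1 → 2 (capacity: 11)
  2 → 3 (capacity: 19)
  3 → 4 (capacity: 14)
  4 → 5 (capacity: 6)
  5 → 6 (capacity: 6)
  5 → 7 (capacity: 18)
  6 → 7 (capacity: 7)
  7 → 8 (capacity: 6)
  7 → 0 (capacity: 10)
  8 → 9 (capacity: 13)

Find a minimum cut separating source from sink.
Min cut value = 6, edges: (7,8)

Min cut value: 6
Partition: S = [0, 1, 2, 3, 4, 5, 6, 7], T = [8, 9]
Cut edges: (7,8)

By max-flow min-cut theorem, max flow = min cut = 6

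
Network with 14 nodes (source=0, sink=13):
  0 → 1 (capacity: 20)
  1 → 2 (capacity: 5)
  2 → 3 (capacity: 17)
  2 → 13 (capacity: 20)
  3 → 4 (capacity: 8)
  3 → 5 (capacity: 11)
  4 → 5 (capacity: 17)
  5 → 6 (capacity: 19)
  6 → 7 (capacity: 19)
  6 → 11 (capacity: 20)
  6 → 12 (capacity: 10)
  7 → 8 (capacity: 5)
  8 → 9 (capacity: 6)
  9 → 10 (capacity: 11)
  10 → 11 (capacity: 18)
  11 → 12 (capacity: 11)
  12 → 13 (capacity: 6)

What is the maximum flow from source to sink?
Maximum flow = 5

Max flow: 5

Flow assignment:
  0 → 1: 5/20
  1 → 2: 5/5
  2 → 13: 5/20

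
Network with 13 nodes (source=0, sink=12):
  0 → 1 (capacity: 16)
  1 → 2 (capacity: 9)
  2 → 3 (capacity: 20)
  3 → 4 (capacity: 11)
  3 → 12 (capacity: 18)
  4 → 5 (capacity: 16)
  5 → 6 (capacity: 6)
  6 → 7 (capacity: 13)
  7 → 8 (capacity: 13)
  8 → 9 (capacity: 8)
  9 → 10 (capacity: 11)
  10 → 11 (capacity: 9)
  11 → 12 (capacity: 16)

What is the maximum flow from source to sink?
Maximum flow = 9

Max flow: 9

Flow assignment:
  0 → 1: 9/16
  1 → 2: 9/9
  2 → 3: 9/20
  3 → 12: 9/18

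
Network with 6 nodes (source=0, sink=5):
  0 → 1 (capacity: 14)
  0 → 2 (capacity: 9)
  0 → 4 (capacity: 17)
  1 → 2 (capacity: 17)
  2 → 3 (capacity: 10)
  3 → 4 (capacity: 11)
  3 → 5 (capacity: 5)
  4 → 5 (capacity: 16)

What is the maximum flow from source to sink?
Maximum flow = 21

Max flow: 21

Flow assignment:
  0 → 1: 1/14
  0 → 2: 9/9
  0 → 4: 11/17
  1 → 2: 1/17
  2 → 3: 10/10
  3 → 4: 5/11
  3 → 5: 5/5
  4 → 5: 16/16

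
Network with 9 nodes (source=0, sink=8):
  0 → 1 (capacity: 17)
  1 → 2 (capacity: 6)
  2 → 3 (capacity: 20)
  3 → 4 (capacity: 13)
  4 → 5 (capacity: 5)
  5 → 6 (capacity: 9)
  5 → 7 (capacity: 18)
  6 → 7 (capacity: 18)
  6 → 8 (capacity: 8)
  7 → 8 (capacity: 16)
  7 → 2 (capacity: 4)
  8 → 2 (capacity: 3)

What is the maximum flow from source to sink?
Maximum flow = 5

Max flow: 5

Flow assignment:
  0 → 1: 5/17
  1 → 2: 5/6
  2 → 3: 5/20
  3 → 4: 5/13
  4 → 5: 5/5
  5 → 6: 5/9
  6 → 8: 5/8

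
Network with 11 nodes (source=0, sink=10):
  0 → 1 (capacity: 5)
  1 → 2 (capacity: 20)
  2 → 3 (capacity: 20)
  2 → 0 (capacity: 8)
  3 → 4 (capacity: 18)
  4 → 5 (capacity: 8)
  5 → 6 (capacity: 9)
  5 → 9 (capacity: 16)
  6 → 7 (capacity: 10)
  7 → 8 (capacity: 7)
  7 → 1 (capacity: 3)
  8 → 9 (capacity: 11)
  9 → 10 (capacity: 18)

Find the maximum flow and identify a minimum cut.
Max flow = 5, Min cut edges: (0,1)

Maximum flow: 5
Minimum cut: (0,1)
Partition: S = [0], T = [1, 2, 3, 4, 5, 6, 7, 8, 9, 10]

Max-flow min-cut theorem verified: both equal 5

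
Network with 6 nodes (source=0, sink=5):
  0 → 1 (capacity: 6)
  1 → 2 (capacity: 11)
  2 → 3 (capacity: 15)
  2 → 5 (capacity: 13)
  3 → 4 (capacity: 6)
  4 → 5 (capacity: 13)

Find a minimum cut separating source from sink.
Min cut value = 6, edges: (0,1)

Min cut value: 6
Partition: S = [0], T = [1, 2, 3, 4, 5]
Cut edges: (0,1)

By max-flow min-cut theorem, max flow = min cut = 6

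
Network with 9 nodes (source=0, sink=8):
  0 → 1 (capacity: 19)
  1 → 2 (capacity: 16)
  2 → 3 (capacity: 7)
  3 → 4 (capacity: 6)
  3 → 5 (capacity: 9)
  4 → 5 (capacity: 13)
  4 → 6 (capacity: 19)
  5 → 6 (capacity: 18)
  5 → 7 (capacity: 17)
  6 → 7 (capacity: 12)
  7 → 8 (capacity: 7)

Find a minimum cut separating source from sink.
Min cut value = 7, edges: (7,8)

Min cut value: 7
Partition: S = [0, 1, 2, 3, 4, 5, 6, 7], T = [8]
Cut edges: (7,8)

By max-flow min-cut theorem, max flow = min cut = 7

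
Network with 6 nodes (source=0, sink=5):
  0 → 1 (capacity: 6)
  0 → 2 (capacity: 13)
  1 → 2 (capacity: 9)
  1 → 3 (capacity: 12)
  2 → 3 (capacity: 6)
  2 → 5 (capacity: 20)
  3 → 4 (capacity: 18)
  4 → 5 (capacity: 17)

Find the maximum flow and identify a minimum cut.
Max flow = 19, Min cut edges: (0,1), (0,2)

Maximum flow: 19
Minimum cut: (0,1), (0,2)
Partition: S = [0], T = [1, 2, 3, 4, 5]

Max-flow min-cut theorem verified: both equal 19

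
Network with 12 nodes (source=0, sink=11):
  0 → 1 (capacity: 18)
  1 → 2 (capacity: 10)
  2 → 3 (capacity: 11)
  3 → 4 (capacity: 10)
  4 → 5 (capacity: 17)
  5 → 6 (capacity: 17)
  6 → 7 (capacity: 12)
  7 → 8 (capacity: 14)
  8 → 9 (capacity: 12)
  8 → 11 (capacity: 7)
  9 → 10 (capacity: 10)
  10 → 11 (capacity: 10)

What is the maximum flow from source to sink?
Maximum flow = 10

Max flow: 10

Flow assignment:
  0 → 1: 10/18
  1 → 2: 10/10
  2 → 3: 10/11
  3 → 4: 10/10
  4 → 5: 10/17
  5 → 6: 10/17
  6 → 7: 10/12
  7 → 8: 10/14
  8 → 9: 3/12
  8 → 11: 7/7
  9 → 10: 3/10
  10 → 11: 3/10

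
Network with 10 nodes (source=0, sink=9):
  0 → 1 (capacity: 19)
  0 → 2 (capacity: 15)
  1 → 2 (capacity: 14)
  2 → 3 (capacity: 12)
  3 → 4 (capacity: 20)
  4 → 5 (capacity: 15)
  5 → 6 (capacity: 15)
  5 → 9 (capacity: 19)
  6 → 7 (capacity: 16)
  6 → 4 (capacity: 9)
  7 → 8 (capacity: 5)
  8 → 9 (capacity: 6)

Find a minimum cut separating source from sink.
Min cut value = 12, edges: (2,3)

Min cut value: 12
Partition: S = [0, 1, 2], T = [3, 4, 5, 6, 7, 8, 9]
Cut edges: (2,3)

By max-flow min-cut theorem, max flow = min cut = 12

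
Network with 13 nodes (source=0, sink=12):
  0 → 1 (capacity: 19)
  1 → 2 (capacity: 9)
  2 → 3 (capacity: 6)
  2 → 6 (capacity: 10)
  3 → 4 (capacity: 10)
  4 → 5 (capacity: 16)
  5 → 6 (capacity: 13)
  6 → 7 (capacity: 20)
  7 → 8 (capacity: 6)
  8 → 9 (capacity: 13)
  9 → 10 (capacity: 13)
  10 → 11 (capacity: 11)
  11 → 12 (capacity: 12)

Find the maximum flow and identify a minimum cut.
Max flow = 6, Min cut edges: (7,8)

Maximum flow: 6
Minimum cut: (7,8)
Partition: S = [0, 1, 2, 3, 4, 5, 6, 7], T = [8, 9, 10, 11, 12]

Max-flow min-cut theorem verified: both equal 6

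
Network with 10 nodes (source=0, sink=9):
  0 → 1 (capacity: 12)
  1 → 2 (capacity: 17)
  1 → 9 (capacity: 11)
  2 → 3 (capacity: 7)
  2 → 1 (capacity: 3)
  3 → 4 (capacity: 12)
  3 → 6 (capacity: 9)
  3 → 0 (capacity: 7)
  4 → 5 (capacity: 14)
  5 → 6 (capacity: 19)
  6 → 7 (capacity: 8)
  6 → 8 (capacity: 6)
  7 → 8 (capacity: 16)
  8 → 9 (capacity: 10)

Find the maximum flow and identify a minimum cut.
Max flow = 12, Min cut edges: (0,1)

Maximum flow: 12
Minimum cut: (0,1)
Partition: S = [0], T = [1, 2, 3, 4, 5, 6, 7, 8, 9]

Max-flow min-cut theorem verified: both equal 12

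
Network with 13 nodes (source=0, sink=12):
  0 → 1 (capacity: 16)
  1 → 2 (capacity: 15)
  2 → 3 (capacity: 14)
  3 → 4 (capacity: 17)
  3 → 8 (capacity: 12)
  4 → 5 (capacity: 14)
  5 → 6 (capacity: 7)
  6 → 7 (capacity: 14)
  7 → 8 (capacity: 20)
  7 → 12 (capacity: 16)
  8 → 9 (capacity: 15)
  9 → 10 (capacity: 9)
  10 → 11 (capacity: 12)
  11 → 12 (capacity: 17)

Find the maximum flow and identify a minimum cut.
Max flow = 14, Min cut edges: (2,3)

Maximum flow: 14
Minimum cut: (2,3)
Partition: S = [0, 1, 2], T = [3, 4, 5, 6, 7, 8, 9, 10, 11, 12]

Max-flow min-cut theorem verified: both equal 14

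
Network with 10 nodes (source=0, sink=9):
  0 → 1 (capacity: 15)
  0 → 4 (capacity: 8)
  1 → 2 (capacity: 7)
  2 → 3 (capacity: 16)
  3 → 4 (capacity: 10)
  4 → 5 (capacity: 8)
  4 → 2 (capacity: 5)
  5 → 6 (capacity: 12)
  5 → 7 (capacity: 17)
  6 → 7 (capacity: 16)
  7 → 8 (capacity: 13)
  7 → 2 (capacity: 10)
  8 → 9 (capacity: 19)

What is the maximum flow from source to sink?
Maximum flow = 8

Max flow: 8

Flow assignment:
  0 → 1: 7/15
  0 → 4: 1/8
  1 → 2: 7/7
  2 → 3: 7/16
  3 → 4: 7/10
  4 → 5: 8/8
  5 → 7: 8/17
  7 → 8: 8/13
  8 → 9: 8/19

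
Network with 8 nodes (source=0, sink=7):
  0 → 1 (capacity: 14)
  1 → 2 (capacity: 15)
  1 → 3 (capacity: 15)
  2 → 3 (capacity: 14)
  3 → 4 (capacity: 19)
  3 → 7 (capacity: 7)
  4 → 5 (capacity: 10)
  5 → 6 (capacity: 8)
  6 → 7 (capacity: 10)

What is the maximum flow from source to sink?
Maximum flow = 14

Max flow: 14

Flow assignment:
  0 → 1: 14/14
  1 → 3: 14/15
  3 → 4: 7/19
  3 → 7: 7/7
  4 → 5: 7/10
  5 → 6: 7/8
  6 → 7: 7/10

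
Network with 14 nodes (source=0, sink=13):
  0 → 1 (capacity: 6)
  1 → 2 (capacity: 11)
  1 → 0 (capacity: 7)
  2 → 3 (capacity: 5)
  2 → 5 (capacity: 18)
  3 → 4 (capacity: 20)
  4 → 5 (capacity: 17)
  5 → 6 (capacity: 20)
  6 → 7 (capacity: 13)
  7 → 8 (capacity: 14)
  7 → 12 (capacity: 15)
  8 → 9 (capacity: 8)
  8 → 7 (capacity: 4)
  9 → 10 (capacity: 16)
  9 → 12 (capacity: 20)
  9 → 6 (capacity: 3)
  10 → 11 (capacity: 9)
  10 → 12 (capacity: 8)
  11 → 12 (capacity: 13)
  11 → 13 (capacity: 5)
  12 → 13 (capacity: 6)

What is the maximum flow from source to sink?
Maximum flow = 6

Max flow: 6

Flow assignment:
  0 → 1: 6/6
  1 → 2: 6/11
  2 → 5: 6/18
  5 → 6: 6/20
  6 → 7: 6/13
  7 → 12: 6/15
  12 → 13: 6/6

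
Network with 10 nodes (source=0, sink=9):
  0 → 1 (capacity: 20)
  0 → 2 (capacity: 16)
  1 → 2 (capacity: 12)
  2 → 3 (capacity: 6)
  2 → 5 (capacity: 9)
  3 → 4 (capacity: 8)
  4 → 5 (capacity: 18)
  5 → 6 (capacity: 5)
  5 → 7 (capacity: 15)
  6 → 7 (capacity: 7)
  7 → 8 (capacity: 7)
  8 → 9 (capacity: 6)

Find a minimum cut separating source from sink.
Min cut value = 6, edges: (8,9)

Min cut value: 6
Partition: S = [0, 1, 2, 3, 4, 5, 6, 7, 8], T = [9]
Cut edges: (8,9)

By max-flow min-cut theorem, max flow = min cut = 6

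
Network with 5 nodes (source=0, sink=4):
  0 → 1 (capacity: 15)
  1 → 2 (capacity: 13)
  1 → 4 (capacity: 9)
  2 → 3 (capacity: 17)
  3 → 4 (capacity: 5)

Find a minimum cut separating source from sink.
Min cut value = 14, edges: (1,4), (3,4)

Min cut value: 14
Partition: S = [0, 1, 2, 3], T = [4]
Cut edges: (1,4), (3,4)

By max-flow min-cut theorem, max flow = min cut = 14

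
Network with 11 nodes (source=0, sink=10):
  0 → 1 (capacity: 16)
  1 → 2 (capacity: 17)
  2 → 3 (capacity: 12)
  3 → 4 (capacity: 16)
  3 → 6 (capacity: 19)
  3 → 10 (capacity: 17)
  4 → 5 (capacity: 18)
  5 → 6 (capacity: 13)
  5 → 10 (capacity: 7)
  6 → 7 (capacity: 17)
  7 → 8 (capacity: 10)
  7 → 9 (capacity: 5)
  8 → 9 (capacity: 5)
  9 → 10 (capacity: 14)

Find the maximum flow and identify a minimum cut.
Max flow = 12, Min cut edges: (2,3)

Maximum flow: 12
Minimum cut: (2,3)
Partition: S = [0, 1, 2], T = [3, 4, 5, 6, 7, 8, 9, 10]

Max-flow min-cut theorem verified: both equal 12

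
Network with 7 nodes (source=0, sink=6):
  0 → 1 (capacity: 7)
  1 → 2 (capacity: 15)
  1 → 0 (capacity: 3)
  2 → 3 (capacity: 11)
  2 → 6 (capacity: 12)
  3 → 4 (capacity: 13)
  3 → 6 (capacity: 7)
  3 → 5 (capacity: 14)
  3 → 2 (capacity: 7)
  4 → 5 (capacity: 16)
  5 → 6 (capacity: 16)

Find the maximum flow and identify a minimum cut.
Max flow = 7, Min cut edges: (0,1)

Maximum flow: 7
Minimum cut: (0,1)
Partition: S = [0], T = [1, 2, 3, 4, 5, 6]

Max-flow min-cut theorem verified: both equal 7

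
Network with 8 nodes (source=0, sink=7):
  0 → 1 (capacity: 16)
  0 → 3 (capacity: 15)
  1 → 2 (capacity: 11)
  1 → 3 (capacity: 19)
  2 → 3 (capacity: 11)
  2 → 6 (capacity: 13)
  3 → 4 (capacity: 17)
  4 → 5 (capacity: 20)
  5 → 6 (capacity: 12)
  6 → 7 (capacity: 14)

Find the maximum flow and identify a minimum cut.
Max flow = 14, Min cut edges: (6,7)

Maximum flow: 14
Minimum cut: (6,7)
Partition: S = [0, 1, 2, 3, 4, 5, 6], T = [7]

Max-flow min-cut theorem verified: both equal 14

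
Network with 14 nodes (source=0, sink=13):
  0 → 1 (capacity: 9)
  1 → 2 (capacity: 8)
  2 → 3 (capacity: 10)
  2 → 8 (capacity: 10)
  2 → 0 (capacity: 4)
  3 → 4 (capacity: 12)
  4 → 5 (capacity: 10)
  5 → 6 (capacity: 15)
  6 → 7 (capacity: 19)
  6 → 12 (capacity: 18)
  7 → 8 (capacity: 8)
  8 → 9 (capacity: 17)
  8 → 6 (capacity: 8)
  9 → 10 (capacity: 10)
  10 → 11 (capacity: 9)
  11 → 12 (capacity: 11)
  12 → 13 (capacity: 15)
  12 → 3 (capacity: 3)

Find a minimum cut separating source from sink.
Min cut value = 8, edges: (1,2)

Min cut value: 8
Partition: S = [0, 1], T = [2, 3, 4, 5, 6, 7, 8, 9, 10, 11, 12, 13]
Cut edges: (1,2)

By max-flow min-cut theorem, max flow = min cut = 8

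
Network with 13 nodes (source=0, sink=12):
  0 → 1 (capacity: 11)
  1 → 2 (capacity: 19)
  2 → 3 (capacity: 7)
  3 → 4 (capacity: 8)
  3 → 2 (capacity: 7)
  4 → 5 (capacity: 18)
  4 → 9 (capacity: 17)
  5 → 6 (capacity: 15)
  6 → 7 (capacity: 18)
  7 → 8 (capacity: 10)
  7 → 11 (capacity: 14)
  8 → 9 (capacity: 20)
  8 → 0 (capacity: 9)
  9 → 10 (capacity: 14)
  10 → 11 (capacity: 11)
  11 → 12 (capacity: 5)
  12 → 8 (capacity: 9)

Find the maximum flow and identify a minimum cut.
Max flow = 5, Min cut edges: (11,12)

Maximum flow: 5
Minimum cut: (11,12)
Partition: S = [0, 1, 2, 3, 4, 5, 6, 7, 8, 9, 10, 11], T = [12]

Max-flow min-cut theorem verified: both equal 5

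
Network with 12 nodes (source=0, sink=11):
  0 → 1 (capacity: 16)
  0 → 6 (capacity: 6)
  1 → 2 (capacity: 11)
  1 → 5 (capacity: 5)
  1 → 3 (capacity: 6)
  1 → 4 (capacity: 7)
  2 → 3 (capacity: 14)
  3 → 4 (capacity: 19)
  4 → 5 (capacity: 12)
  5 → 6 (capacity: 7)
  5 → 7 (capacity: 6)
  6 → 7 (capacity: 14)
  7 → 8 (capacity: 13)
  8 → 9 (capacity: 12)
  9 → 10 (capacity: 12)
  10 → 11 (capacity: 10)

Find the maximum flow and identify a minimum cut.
Max flow = 10, Min cut edges: (10,11)

Maximum flow: 10
Minimum cut: (10,11)
Partition: S = [0, 1, 2, 3, 4, 5, 6, 7, 8, 9, 10], T = [11]

Max-flow min-cut theorem verified: both equal 10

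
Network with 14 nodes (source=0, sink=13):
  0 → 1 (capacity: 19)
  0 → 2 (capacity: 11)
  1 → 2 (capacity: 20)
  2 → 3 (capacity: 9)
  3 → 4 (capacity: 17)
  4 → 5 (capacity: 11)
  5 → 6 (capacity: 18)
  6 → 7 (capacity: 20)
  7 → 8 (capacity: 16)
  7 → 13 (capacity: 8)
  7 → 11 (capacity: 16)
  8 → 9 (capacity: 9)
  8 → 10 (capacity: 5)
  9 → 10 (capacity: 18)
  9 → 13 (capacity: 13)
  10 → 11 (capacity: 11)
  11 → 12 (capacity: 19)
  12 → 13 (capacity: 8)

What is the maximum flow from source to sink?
Maximum flow = 9

Max flow: 9

Flow assignment:
  0 → 2: 9/11
  2 → 3: 9/9
  3 → 4: 9/17
  4 → 5: 9/11
  5 → 6: 9/18
  6 → 7: 9/20
  7 → 8: 1/16
  7 → 13: 8/8
  8 → 9: 1/9
  9 → 13: 1/13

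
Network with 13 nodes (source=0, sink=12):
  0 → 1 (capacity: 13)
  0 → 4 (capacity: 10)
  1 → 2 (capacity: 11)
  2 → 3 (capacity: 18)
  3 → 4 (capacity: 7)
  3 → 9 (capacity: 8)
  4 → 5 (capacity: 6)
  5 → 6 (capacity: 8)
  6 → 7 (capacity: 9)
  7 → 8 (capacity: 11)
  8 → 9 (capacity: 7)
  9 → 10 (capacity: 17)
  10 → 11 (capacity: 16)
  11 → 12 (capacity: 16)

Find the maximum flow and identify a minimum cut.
Max flow = 14, Min cut edges: (3,9), (4,5)

Maximum flow: 14
Minimum cut: (3,9), (4,5)
Partition: S = [0, 1, 2, 3, 4], T = [5, 6, 7, 8, 9, 10, 11, 12]

Max-flow min-cut theorem verified: both equal 14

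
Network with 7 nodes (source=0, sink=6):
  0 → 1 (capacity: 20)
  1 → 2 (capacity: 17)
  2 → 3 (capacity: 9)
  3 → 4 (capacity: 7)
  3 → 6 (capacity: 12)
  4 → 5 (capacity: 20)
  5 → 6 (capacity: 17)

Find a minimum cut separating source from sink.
Min cut value = 9, edges: (2,3)

Min cut value: 9
Partition: S = [0, 1, 2], T = [3, 4, 5, 6]
Cut edges: (2,3)

By max-flow min-cut theorem, max flow = min cut = 9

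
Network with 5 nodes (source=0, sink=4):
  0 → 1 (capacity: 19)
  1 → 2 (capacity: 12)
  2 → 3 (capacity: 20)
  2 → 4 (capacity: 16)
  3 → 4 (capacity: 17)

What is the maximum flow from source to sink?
Maximum flow = 12

Max flow: 12

Flow assignment:
  0 → 1: 12/19
  1 → 2: 12/12
  2 → 4: 12/16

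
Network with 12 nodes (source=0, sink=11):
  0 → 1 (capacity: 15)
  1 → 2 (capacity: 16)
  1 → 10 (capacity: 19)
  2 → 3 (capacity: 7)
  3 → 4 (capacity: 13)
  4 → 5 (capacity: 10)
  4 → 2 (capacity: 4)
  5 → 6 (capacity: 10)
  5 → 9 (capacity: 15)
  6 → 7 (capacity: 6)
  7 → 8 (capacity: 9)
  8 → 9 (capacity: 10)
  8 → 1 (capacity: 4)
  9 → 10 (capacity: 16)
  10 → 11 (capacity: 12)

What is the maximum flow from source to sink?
Maximum flow = 12

Max flow: 12

Flow assignment:
  0 → 1: 12/15
  1 → 10: 12/19
  10 → 11: 12/12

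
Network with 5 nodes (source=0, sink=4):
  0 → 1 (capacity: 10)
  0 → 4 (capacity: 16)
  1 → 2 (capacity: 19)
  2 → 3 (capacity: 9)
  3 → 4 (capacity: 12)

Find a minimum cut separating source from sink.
Min cut value = 25, edges: (0,4), (2,3)

Min cut value: 25
Partition: S = [0, 1, 2], T = [3, 4]
Cut edges: (0,4), (2,3)

By max-flow min-cut theorem, max flow = min cut = 25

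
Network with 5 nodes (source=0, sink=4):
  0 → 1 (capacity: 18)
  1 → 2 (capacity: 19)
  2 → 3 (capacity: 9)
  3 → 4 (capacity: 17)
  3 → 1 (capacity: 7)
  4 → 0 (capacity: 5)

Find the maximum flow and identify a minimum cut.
Max flow = 9, Min cut edges: (2,3)

Maximum flow: 9
Minimum cut: (2,3)
Partition: S = [0, 1, 2], T = [3, 4]

Max-flow min-cut theorem verified: both equal 9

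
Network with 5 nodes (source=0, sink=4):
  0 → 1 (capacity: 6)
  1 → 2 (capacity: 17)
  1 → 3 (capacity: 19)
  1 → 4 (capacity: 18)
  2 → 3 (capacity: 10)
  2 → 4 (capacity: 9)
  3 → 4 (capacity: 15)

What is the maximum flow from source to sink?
Maximum flow = 6

Max flow: 6

Flow assignment:
  0 → 1: 6/6
  1 → 4: 6/18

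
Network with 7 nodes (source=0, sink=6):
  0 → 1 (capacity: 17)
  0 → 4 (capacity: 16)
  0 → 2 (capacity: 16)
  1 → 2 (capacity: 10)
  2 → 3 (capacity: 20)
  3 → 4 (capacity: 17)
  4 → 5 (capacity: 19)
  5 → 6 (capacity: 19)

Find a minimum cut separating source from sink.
Min cut value = 19, edges: (5,6)

Min cut value: 19
Partition: S = [0, 1, 2, 3, 4, 5], T = [6]
Cut edges: (5,6)

By max-flow min-cut theorem, max flow = min cut = 19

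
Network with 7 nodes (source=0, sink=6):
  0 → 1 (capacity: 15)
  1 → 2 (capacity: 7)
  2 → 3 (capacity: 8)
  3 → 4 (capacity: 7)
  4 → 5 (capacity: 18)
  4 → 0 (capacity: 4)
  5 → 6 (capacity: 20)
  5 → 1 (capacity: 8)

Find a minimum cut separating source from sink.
Min cut value = 7, edges: (3,4)

Min cut value: 7
Partition: S = [0, 1, 2, 3], T = [4, 5, 6]
Cut edges: (3,4)

By max-flow min-cut theorem, max flow = min cut = 7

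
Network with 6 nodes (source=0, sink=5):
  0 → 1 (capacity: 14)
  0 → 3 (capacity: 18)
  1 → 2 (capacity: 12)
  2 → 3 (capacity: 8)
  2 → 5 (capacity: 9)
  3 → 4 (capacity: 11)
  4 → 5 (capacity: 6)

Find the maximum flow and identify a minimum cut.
Max flow = 15, Min cut edges: (2,5), (4,5)

Maximum flow: 15
Minimum cut: (2,5), (4,5)
Partition: S = [0, 1, 2, 3, 4], T = [5]

Max-flow min-cut theorem verified: both equal 15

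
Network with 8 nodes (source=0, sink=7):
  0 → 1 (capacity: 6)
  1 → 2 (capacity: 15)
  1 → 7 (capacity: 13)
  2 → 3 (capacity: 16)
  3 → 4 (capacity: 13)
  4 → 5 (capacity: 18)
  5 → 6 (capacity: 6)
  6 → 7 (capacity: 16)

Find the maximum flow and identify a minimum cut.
Max flow = 6, Min cut edges: (0,1)

Maximum flow: 6
Minimum cut: (0,1)
Partition: S = [0], T = [1, 2, 3, 4, 5, 6, 7]

Max-flow min-cut theorem verified: both equal 6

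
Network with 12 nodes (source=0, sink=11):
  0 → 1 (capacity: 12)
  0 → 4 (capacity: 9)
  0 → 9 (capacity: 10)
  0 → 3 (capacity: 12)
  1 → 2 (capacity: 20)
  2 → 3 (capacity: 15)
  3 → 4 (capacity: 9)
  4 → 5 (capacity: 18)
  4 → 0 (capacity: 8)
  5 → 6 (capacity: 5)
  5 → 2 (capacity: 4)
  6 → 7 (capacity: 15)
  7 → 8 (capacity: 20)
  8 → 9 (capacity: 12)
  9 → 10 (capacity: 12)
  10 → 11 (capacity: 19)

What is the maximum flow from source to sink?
Maximum flow = 12

Max flow: 12

Flow assignment:
  0 → 9: 7/10
  0 → 3: 9/12
  3 → 4: 9/9
  4 → 5: 5/18
  4 → 0: 4/8
  5 → 6: 5/5
  6 → 7: 5/15
  7 → 8: 5/20
  8 → 9: 5/12
  9 → 10: 12/12
  10 → 11: 12/19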